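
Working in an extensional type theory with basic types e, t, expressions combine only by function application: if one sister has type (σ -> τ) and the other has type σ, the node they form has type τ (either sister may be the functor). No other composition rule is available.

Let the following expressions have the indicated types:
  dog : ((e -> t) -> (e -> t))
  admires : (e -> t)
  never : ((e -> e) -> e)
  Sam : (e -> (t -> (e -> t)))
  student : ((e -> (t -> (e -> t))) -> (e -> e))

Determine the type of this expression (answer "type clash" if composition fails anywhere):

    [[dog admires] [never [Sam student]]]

At [dog admires], dog : ((e -> t) -> (e -> t)) takes admires : (e -> t), giving (e -> t).
At [Sam student], student : ((e -> (t -> (e -> t))) -> (e -> e)) takes Sam : (e -> (t -> (e -> t))), giving (e -> e).
At [never [Sam student]], never : ((e -> e) -> e) takes [Sam student] : (e -> e), giving e.
At [[dog admires] [never [Sam student]]], [dog admires] : (e -> t) takes [never [Sam student]] : e, giving t.

t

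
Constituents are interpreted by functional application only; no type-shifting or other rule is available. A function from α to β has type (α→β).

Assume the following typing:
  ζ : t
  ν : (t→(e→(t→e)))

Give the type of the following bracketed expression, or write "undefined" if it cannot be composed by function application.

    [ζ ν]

(e→(t→e))

[ζ ν] — ν of type (t→(e→(t→e))) combines with ζ of type t: type (e→(t→e)).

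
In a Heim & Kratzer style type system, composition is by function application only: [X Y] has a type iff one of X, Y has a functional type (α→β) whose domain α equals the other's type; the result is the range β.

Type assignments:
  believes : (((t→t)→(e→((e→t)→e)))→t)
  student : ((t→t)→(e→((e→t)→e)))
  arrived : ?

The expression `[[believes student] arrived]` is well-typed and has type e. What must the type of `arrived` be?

(t→e)

[[believes student] arrived] must have type e. The sister [believes student] has type t; that is not a function onto e, so arrived must be the functor, of type (t→e).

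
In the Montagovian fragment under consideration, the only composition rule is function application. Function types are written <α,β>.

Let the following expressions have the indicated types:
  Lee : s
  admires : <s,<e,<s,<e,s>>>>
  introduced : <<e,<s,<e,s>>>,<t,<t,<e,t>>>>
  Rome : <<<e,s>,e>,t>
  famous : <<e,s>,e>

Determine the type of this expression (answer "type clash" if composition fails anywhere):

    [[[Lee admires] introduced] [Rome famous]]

[Lee admires] — admires of type <s,<e,<s,<e,s>>>> combines with Lee of type s: type <e,<s,<e,s>>>.
[[Lee admires] introduced] — introduced of type <<e,<s,<e,s>>>,<t,<t,<e,t>>>> combines with [Lee admires] of type <e,<s,<e,s>>>: type <t,<t,<e,t>>>.
[Rome famous] — Rome of type <<<e,s>,e>,t> combines with famous of type <<e,s>,e>: type t.
[[[Lee admires] introduced] [Rome famous]] — [[Lee admires] introduced] of type <t,<t,<e,t>>> combines with [Rome famous] of type t: type <t,<e,t>>.

<t,<e,t>>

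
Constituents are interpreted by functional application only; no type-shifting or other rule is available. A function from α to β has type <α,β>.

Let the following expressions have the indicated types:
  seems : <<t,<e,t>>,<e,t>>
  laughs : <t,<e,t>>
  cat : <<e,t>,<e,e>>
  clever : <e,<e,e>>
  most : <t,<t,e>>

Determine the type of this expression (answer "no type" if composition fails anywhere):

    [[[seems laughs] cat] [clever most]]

no type

[seems laughs] — seems of type <<t,<e,t>>,<e,t>> combines with laughs of type <t,<e,t>>: type <e,t>.
[[seems laughs] cat] — cat of type <<e,t>,<e,e>> combines with [seems laughs] of type <e,t>: type <e,e>.
At [clever most]: neither <e,<e,e>> nor <t,<t,e>> can take the other as argument; the node is ill-typed.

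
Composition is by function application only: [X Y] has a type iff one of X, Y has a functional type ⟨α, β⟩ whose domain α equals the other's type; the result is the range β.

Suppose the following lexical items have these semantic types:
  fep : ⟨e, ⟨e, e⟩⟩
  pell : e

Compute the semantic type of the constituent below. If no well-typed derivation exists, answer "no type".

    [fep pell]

[fep pell]: ⟨e, ⟨e, e⟩⟩ applied to e yields ⟨e, e⟩.

⟨e, e⟩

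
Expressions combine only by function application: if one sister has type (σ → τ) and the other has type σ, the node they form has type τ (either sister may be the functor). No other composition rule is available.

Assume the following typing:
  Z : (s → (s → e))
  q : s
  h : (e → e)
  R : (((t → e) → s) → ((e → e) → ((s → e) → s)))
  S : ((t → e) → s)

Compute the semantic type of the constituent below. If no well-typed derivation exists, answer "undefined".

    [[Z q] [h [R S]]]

[Z q] — Z of type (s → (s → e)) combines with q of type s: type (s → e).
[R S] — R of type (((t → e) → s) → ((e → e) → ((s → e) → s))) combines with S of type ((t → e) → s): type ((e → e) → ((s → e) → s)).
[h [R S]] — [R S] of type ((e → e) → ((s → e) → s)) combines with h of type (e → e): type ((s → e) → s).
[[Z q] [h [R S]]] — [h [R S]] of type ((s → e) → s) combines with [Z q] of type (s → e): type s.

s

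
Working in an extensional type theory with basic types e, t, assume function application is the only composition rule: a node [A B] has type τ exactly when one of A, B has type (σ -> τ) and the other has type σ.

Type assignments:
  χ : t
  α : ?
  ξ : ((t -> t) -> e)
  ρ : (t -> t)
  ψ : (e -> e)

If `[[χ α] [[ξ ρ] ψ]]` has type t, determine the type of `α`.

For [[χ α] [[ξ ρ] ψ]] to have type t with [[ξ ρ] ψ] of type e, [χ α] must be the function: [χ α] : (e -> t).
For [χ α] to have type (e -> t) with χ of type t, α must be the function: α : (t -> (e -> t)).

(t -> (e -> t))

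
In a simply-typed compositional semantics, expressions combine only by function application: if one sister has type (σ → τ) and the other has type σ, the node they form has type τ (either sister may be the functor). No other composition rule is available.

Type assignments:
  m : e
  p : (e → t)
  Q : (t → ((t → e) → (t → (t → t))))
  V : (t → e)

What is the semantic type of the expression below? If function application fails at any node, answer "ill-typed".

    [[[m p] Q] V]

At [m p], p : (e → t) takes m : e, giving t.
At [[m p] Q], Q : (t → ((t → e) → (t → (t → t)))) takes [m p] : t, giving ((t → e) → (t → (t → t))).
At [[[m p] Q] V], [[m p] Q] : ((t → e) → (t → (t → t))) takes V : (t → e), giving (t → (t → t)).

(t → (t → t))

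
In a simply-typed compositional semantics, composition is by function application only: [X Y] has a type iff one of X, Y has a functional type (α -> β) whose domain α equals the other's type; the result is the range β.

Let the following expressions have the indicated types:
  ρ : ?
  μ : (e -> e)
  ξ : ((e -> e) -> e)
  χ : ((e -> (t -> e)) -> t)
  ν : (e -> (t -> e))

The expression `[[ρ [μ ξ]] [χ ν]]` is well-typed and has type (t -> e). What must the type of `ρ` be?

At [[ρ [μ ξ]] [χ ν]] (required: (t -> e)): [χ ν] is t, which is not a function with range (t -> e); hence [ρ [μ ξ]] is the functor — type (t -> (t -> e)).
At [ρ [μ ξ]] (required: (t -> (t -> e))): [μ ξ] is e, which is not a function with range (t -> (t -> e)); hence ρ is the functor — type (e -> (t -> (t -> e))).

(e -> (t -> (t -> e)))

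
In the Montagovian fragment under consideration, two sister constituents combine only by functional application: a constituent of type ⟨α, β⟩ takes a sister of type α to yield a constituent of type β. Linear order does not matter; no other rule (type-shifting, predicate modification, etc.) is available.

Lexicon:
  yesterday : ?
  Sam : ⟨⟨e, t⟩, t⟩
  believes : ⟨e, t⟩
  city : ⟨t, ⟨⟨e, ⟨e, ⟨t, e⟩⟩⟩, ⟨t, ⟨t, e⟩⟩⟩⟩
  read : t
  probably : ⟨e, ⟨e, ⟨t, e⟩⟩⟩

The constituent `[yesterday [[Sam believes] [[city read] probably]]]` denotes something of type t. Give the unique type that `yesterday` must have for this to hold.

⟨⟨t, e⟩, t⟩

[yesterday [[Sam believes] [[city read] probably]]] is required to be t. [[Sam believes] [[city read] probably]] : ⟨t, e⟩ cannot yield t as functor, so yesterday : ⟨⟨t, e⟩, t⟩.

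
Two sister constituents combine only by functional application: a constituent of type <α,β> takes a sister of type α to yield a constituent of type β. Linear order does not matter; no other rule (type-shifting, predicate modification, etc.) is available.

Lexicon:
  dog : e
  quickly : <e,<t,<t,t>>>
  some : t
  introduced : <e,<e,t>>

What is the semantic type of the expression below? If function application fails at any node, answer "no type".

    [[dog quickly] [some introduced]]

[dog quickly]: quickly is <e,<t,<t,t>>>, dog is e; result <t,<t,t>>.
[some introduced]: t and <e,<e,t>> cannot combine by function application — type clash.

no type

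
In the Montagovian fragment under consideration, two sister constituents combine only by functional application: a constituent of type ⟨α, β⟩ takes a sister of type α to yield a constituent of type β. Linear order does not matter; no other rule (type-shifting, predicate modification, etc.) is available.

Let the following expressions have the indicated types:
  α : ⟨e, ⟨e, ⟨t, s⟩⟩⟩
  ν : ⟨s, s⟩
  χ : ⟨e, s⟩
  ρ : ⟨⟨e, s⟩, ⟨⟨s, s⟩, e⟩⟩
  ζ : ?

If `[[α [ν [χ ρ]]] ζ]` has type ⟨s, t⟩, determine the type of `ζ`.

For [[α [ν [χ ρ]]] ζ] to have type ⟨s, t⟩ with [α [ν [χ ρ]]] of type ⟨e, ⟨t, s⟩⟩, ζ must be the function: ζ : ⟨⟨e, ⟨t, s⟩⟩, ⟨s, t⟩⟩.

⟨⟨e, ⟨t, s⟩⟩, ⟨s, t⟩⟩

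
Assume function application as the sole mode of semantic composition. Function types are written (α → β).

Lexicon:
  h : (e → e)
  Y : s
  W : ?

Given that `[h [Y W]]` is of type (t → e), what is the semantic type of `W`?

(s → ((e → e) → (t → e)))

For [h [Y W]] to have type (t → e) with h of type (e → e), [Y W] must be the function: [Y W] : ((e → e) → (t → e)).
For [Y W] to have type ((e → e) → (t → e)) with Y of type s, W must be the function: W : (s → ((e → e) → (t → e))).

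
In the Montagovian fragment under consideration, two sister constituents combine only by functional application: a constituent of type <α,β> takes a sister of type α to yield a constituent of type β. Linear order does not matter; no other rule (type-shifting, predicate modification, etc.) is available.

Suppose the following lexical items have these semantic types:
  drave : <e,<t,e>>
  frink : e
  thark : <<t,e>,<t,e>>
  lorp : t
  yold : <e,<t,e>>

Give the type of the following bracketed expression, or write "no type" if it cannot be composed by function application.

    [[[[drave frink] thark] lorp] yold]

[drave frink]: functor drave : <e,<t,e>>, argument frink : e; result <t,e>.
[[drave frink] thark]: functor thark : <<t,e>,<t,e>>, argument [drave frink] : <t,e>; result <t,e>.
[[[drave frink] thark] lorp]: functor [[drave frink] thark] : <t,e>, argument lorp : t; result e.
[[[[drave frink] thark] lorp] yold]: functor yold : <e,<t,e>>, argument [[[drave frink] thark] lorp] : e; result <t,e>.

<t,e>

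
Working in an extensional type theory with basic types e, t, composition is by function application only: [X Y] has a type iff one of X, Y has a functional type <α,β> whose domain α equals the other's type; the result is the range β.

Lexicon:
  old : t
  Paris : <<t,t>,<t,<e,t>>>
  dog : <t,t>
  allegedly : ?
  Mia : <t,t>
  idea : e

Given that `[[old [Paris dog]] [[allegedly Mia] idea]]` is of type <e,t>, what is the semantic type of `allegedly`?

[[old [Paris dog]] [[allegedly Mia] idea]] is required to be <e,t>. [old [Paris dog]] : <e,t> cannot yield <e,t> as functor, so [[allegedly Mia] idea] : <<e,t>,<e,t>>.
[[allegedly Mia] idea] is required to be <<e,t>,<e,t>>. idea : e cannot yield <<e,t>,<e,t>> as functor, so [allegedly Mia] : <e,<<e,t>,<e,t>>>.
[allegedly Mia] is required to be <e,<<e,t>,<e,t>>>. Mia : <t,t> cannot yield <e,<<e,t>,<e,t>>> as functor, so allegedly : <<t,t>,<e,<<e,t>,<e,t>>>>.

<<t,t>,<e,<<e,t>,<e,t>>>>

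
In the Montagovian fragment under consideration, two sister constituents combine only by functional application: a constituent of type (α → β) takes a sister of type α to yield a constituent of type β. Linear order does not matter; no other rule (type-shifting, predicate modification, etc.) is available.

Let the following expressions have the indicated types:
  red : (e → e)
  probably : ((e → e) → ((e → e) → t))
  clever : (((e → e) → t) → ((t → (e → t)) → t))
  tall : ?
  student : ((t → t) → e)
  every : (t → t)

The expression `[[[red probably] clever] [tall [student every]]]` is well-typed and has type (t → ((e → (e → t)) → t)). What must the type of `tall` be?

At [[[red probably] clever] [tall [student every]]] (required: (t → ((e → (e → t)) → t))): [[red probably] clever] is ((t → (e → t)) → t), which is not a function with range (t → ((e → (e → t)) → t)); hence [tall [student every]] is the functor — type (((t → (e → t)) → t) → (t → ((e → (e → t)) → t))).
At [tall [student every]] (required: (((t → (e → t)) → t) → (t → ((e → (e → t)) → t)))): [student every] is e, which is not a function with range (((t → (e → t)) → t) → (t → ((e → (e → t)) → t))); hence tall is the functor — type (e → (((t → (e → t)) → t) → (t → ((e → (e → t)) → t)))).

(e → (((t → (e → t)) → t) → (t → ((e → (e → t)) → t))))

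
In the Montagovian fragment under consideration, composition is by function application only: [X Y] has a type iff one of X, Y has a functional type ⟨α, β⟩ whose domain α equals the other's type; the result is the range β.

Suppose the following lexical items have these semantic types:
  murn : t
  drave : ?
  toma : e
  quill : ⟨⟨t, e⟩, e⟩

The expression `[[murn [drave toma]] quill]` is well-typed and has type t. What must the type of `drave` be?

For [[murn [drave toma]] quill] to have type t with quill of type ⟨⟨t, e⟩, e⟩, [murn [drave toma]] must be the function: [murn [drave toma]] : ⟨⟨⟨t, e⟩, e⟩, t⟩.
For [murn [drave toma]] to have type ⟨⟨⟨t, e⟩, e⟩, t⟩ with murn of type t, [drave toma] must be the function: [drave toma] : ⟨t, ⟨⟨⟨t, e⟩, e⟩, t⟩⟩.
For [drave toma] to have type ⟨t, ⟨⟨⟨t, e⟩, e⟩, t⟩⟩ with toma of type e, drave must be the function: drave : ⟨e, ⟨t, ⟨⟨⟨t, e⟩, e⟩, t⟩⟩⟩.

⟨e, ⟨t, ⟨⟨⟨t, e⟩, e⟩, t⟩⟩⟩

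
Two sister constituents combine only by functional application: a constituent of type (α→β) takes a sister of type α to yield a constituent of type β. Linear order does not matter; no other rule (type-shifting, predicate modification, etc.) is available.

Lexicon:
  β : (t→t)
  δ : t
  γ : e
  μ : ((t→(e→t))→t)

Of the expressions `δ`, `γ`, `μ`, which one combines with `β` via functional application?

δ

δ — combines: β : (t→t) takes δ : t as argument, giving t.
γ : e — β needs t; γ needs nothing (atomic); neither fits.
μ : ((t→(e→t))→t) — β needs t; μ needs (t→(e→t)); neither fits.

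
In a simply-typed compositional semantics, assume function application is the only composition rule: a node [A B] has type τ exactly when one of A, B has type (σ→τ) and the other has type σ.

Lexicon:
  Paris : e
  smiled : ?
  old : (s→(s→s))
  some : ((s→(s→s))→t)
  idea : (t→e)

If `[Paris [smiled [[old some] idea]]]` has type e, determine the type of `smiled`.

At [Paris [smiled [[old some] idea]]] (required: e): Paris is e, which is not a function with range e; hence [smiled [[old some] idea]] is the functor — type (e→e).
At [smiled [[old some] idea]] (required: (e→e)): [[old some] idea] is e, which is not a function with range (e→e); hence smiled is the functor — type (e→(e→e)).

(e→(e→e))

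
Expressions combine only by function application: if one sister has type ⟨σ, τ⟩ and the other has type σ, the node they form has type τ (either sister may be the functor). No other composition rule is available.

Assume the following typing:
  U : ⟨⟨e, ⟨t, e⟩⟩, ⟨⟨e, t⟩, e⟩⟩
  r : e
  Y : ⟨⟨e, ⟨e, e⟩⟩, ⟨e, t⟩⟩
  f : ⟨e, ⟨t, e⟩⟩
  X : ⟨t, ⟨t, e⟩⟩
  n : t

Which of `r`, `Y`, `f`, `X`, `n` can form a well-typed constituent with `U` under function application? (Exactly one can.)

r : e — does not combine with U.
Y : ⟨⟨e, ⟨e, e⟩⟩, ⟨e, t⟩⟩ — does not combine with U.
f — combines: U : ⟨⟨e, ⟨t, e⟩⟩, ⟨⟨e, t⟩, e⟩⟩ takes f : ⟨e, ⟨t, e⟩⟩ as argument, giving ⟨⟨e, t⟩, e⟩.
X : ⟨t, ⟨t, e⟩⟩ — does not combine with U.
n : t — does not combine with U.

f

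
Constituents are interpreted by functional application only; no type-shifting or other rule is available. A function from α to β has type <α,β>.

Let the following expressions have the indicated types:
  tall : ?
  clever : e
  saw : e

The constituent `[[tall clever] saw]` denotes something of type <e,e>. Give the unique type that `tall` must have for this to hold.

<e,<e,<e,e>>>

At [[tall clever] saw] (required: <e,e>): saw is e, which is not a function with range <e,e>; hence [tall clever] is the functor — type <e,<e,e>>.
At [tall clever] (required: <e,<e,e>>): clever is e, which is not a function with range <e,<e,e>>; hence tall is the functor — type <e,<e,<e,e>>>.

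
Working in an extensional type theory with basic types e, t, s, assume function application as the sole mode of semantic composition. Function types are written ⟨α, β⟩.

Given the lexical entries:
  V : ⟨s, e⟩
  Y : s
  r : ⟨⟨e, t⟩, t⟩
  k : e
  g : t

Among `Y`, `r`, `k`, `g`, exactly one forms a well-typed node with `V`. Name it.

Y — combines: V : ⟨s, e⟩ takes Y : s as argument, giving e.
r : ⟨⟨e, t⟩, t⟩ — neither side's domain matches the other.
k : e — neither side's domain matches the other.
g : t — neither side's domain matches the other.

Y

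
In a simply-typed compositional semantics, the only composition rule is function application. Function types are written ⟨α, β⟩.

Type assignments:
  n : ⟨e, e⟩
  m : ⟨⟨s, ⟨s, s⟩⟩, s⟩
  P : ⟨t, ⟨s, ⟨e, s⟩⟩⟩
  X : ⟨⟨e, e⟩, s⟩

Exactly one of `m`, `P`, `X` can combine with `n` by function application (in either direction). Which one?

X

m : ⟨⟨s, ⟨s, s⟩⟩, s⟩ — n needs e; m needs ⟨s, ⟨s, s⟩⟩; neither fits.
P : ⟨t, ⟨s, ⟨e, s⟩⟩⟩ — n needs e; P needs t; neither fits.
X — combines: X : ⟨⟨e, e⟩, s⟩ takes n : ⟨e, e⟩ as argument, giving s.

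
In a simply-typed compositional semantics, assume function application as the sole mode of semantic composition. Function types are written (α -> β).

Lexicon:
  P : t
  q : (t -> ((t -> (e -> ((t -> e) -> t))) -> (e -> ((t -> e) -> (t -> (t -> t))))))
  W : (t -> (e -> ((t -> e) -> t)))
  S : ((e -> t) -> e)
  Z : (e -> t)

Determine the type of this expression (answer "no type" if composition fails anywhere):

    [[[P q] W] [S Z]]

((t -> e) -> (t -> (t -> t)))

[P q]: functor q : (t -> ((t -> (e -> ((t -> e) -> t))) -> (e -> ((t -> e) -> (t -> (t -> t)))))), argument P : t; result ((t -> (e -> ((t -> e) -> t))) -> (e -> ((t -> e) -> (t -> (t -> t))))).
[[P q] W]: functor [P q] : ((t -> (e -> ((t -> e) -> t))) -> (e -> ((t -> e) -> (t -> (t -> t))))), argument W : (t -> (e -> ((t -> e) -> t))); result (e -> ((t -> e) -> (t -> (t -> t)))).
[S Z]: functor S : ((e -> t) -> e), argument Z : (e -> t); result e.
[[[P q] W] [S Z]]: functor [[P q] W] : (e -> ((t -> e) -> (t -> (t -> t)))), argument [S Z] : e; result ((t -> e) -> (t -> (t -> t))).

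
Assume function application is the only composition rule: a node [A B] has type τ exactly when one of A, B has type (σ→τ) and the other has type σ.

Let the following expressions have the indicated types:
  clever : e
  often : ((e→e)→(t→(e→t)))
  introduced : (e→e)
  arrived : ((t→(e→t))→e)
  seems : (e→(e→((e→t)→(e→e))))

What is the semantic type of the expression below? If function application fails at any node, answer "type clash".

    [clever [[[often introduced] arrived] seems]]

At [often introduced], often : ((e→e)→(t→(e→t))) takes introduced : (e→e), giving (t→(e→t)).
At [[often introduced] arrived], arrived : ((t→(e→t))→e) takes [often introduced] : (t→(e→t)), giving e.
At [[[often introduced] arrived] seems], seems : (e→(e→((e→t)→(e→e)))) takes [[often introduced] arrived] : e, giving (e→((e→t)→(e→e))).
At [clever [[[often introduced] arrived] seems]], [[[often introduced] arrived] seems] : (e→((e→t)→(e→e))) takes clever : e, giving ((e→t)→(e→e)).

((e→t)→(e→e))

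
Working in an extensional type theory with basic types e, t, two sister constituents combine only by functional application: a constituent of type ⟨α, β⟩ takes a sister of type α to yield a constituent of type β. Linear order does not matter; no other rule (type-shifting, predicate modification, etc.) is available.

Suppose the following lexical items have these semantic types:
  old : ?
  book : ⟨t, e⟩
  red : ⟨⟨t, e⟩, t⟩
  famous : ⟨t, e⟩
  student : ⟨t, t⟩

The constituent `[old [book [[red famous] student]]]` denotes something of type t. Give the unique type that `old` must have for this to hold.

At [old [book [[red famous] student]]] (required: t): [book [[red famous] student]] is e, which is not a function with range t; hence old is the functor — type ⟨e, t⟩.

⟨e, t⟩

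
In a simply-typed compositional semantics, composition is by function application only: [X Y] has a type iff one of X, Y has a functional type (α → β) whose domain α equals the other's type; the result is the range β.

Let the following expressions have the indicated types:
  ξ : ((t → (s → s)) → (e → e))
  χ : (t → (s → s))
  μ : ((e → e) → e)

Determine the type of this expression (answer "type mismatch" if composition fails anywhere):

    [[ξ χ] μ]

e

[ξ χ] — ξ of type ((t → (s → s)) → (e → e)) combines with χ of type (t → (s → s)): type (e → e).
[[ξ χ] μ] — μ of type ((e → e) → e) combines with [ξ χ] of type (e → e): type e.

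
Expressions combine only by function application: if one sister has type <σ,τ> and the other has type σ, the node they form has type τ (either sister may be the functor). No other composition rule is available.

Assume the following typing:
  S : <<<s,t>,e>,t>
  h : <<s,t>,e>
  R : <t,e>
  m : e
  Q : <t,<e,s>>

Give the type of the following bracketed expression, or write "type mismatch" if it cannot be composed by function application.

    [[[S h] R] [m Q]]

[S h]: <<<s,t>,e>,t> applied to <<s,t>,e> yields t.
[[S h] R]: <t,e> applied to t yields e.
At [m Q]: neither e nor <t,<e,s>> can take the other as argument; the node is ill-typed.

type mismatch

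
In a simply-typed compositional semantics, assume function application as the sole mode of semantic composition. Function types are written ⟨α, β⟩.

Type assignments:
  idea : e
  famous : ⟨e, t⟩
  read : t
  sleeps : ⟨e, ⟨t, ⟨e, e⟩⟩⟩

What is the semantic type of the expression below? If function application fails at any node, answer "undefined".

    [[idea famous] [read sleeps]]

[idea famous]: functor famous : ⟨e, t⟩, argument idea : e; result t.
[read sleeps]: t and ⟨e, ⟨t, ⟨e, e⟩⟩⟩ cannot combine by function application — type clash.

undefined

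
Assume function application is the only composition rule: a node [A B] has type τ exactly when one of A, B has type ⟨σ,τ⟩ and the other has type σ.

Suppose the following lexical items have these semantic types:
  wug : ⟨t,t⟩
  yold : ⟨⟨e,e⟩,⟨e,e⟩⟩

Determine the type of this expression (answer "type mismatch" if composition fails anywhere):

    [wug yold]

[wug yold]: ⟨t,t⟩ with ⟨⟨e,e⟩,⟨e,e⟩⟩ — neither is a function whose domain matches the other; composition fails here.

type mismatch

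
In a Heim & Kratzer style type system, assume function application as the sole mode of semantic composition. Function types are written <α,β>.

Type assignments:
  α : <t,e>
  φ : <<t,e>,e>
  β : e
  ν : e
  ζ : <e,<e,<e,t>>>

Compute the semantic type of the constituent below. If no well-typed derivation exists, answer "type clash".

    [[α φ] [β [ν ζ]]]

t

[α φ]: <<t,e>,e> applied to <t,e> yields e.
[ν ζ]: <e,<e,<e,t>>> applied to e yields <e,<e,t>>.
[β [ν ζ]]: <e,<e,t>> applied to e yields <e,t>.
[[α φ] [β [ν ζ]]]: <e,t> applied to e yields t.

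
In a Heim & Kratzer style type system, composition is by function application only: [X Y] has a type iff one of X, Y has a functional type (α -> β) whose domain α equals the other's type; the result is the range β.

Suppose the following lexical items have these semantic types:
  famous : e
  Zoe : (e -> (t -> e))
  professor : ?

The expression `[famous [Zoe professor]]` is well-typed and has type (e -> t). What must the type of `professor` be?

((e -> (t -> e)) -> (e -> (e -> t)))

[famous [Zoe professor]] must have type (e -> t). The sister famous has type e; that is not a function onto (e -> t), so [Zoe professor] must be the functor, of type (e -> (e -> t)).
[Zoe professor] must have type (e -> (e -> t)). The sister Zoe has type (e -> (t -> e)); that is not a function onto (e -> (e -> t)), so professor must be the functor, of type ((e -> (t -> e)) -> (e -> (e -> t))).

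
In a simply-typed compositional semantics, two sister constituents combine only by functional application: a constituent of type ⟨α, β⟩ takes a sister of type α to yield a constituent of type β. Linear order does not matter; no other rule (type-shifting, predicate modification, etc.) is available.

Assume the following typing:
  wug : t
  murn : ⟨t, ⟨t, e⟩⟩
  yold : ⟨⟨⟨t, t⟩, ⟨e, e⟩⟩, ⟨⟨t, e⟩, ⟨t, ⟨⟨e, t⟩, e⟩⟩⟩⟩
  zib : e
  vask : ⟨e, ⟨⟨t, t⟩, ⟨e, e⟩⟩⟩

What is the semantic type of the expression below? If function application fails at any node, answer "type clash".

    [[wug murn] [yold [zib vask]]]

⟨t, ⟨⟨e, t⟩, e⟩⟩

[wug murn]: functor murn : ⟨t, ⟨t, e⟩⟩, argument wug : t; result ⟨t, e⟩.
[zib vask]: functor vask : ⟨e, ⟨⟨t, t⟩, ⟨e, e⟩⟩⟩, argument zib : e; result ⟨⟨t, t⟩, ⟨e, e⟩⟩.
[yold [zib vask]]: functor yold : ⟨⟨⟨t, t⟩, ⟨e, e⟩⟩, ⟨⟨t, e⟩, ⟨t, ⟨⟨e, t⟩, e⟩⟩⟩⟩, argument [zib vask] : ⟨⟨t, t⟩, ⟨e, e⟩⟩; result ⟨⟨t, e⟩, ⟨t, ⟨⟨e, t⟩, e⟩⟩⟩.
[[wug murn] [yold [zib vask]]]: functor [yold [zib vask]] : ⟨⟨t, e⟩, ⟨t, ⟨⟨e, t⟩, e⟩⟩⟩, argument [wug murn] : ⟨t, e⟩; result ⟨t, ⟨⟨e, t⟩, e⟩⟩.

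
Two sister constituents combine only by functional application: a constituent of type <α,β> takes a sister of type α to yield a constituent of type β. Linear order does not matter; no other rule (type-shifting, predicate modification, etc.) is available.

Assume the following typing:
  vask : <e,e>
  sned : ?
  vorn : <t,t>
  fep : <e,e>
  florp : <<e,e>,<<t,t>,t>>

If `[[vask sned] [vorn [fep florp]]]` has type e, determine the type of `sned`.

<<e,e>,<t,e>>

[[vask sned] [vorn [fep florp]]] must have type e. The sister [vorn [fep florp]] has type t; that is not a function onto e, so [vask sned] must be the functor, of type <t,e>.
[vask sned] must have type <t,e>. The sister vask has type <e,e>; that is not a function onto <t,e>, so sned must be the functor, of type <<e,e>,<t,e>>.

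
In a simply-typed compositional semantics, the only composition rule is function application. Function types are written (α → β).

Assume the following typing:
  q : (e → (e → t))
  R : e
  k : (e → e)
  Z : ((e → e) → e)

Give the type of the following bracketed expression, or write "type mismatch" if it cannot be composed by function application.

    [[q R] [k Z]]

t

At [q R], q : (e → (e → t)) takes R : e, giving (e → t).
At [k Z], Z : ((e → e) → e) takes k : (e → e), giving e.
At [[q R] [k Z]], [q R] : (e → t) takes [k Z] : e, giving t.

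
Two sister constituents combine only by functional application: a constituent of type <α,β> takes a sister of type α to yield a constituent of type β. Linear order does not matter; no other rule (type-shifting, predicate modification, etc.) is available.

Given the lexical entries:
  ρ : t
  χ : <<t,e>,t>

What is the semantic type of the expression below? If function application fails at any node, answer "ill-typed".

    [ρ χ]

ill-typed

At [ρ χ]: neither t nor <<t,e>,t> can take the other as argument; the node is ill-typed.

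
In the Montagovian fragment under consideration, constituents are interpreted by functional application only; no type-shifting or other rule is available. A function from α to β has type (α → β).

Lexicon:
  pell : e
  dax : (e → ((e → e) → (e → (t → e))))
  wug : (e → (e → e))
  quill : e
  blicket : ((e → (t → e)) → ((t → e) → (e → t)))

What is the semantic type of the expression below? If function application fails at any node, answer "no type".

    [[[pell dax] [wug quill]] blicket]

((t → e) → (e → t))

[pell dax] — dax of type (e → ((e → e) → (e → (t → e)))) combines with pell of type e: type ((e → e) → (e → (t → e))).
[wug quill] — wug of type (e → (e → e)) combines with quill of type e: type (e → e).
[[pell dax] [wug quill]] — [pell dax] of type ((e → e) → (e → (t → e))) combines with [wug quill] of type (e → e): type (e → (t → e)).
[[[pell dax] [wug quill]] blicket] — blicket of type ((e → (t → e)) → ((t → e) → (e → t))) combines with [[pell dax] [wug quill]] of type (e → (t → e)): type ((t → e) → (e → t)).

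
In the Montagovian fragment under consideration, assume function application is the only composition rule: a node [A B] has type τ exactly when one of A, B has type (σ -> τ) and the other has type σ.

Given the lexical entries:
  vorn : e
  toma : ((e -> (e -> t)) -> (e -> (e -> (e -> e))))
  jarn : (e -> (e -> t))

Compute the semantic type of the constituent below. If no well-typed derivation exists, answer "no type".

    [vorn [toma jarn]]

[toma jarn]: toma is ((e -> (e -> t)) -> (e -> (e -> (e -> e)))), jarn is (e -> (e -> t)); result (e -> (e -> (e -> e))).
[vorn [toma jarn]]: [toma jarn] is (e -> (e -> (e -> e))), vorn is e; result (e -> (e -> e)).

(e -> (e -> e))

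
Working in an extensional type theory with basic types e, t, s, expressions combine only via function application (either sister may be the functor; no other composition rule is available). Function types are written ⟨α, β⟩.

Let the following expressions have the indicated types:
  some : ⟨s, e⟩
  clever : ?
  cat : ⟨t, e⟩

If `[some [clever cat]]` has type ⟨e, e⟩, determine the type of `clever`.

[some [clever cat]] is required to be ⟨e, e⟩. some : ⟨s, e⟩ cannot yield ⟨e, e⟩ as functor, so [clever cat] : ⟨⟨s, e⟩, ⟨e, e⟩⟩.
[clever cat] is required to be ⟨⟨s, e⟩, ⟨e, e⟩⟩. cat : ⟨t, e⟩ cannot yield ⟨⟨s, e⟩, ⟨e, e⟩⟩ as functor, so clever : ⟨⟨t, e⟩, ⟨⟨s, e⟩, ⟨e, e⟩⟩⟩.

⟨⟨t, e⟩, ⟨⟨s, e⟩, ⟨e, e⟩⟩⟩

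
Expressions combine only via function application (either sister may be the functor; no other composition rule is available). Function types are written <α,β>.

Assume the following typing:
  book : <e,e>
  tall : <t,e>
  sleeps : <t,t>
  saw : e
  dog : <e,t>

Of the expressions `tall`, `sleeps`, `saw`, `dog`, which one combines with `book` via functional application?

saw

tall : <t,e> — does not combine with book.
sleeps : <t,t> — does not combine with book.
saw — combines: book : <e,e> takes saw : e as argument, giving e.
dog : <e,t> — does not combine with book.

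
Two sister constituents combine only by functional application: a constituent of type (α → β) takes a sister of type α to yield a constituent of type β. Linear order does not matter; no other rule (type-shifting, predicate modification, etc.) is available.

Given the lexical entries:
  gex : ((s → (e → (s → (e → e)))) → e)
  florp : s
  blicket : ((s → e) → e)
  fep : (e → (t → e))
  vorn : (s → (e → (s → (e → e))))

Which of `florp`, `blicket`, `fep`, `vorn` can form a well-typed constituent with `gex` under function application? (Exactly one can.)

vorn

florp : s — no; gex wants (s → (e → (s → (e → e)))), and florp wants nothing (atomic).
blicket : ((s → e) → e) — no; gex wants (s → (e → (s → (e → e)))), and blicket wants (s → e).
fep : (e → (t → e)) — no; gex wants (s → (e → (s → (e → e)))), and fep wants e.
vorn — combines: gex : ((s → (e → (s → (e → e)))) → e) takes vorn : (s → (e → (s → (e → e)))) as argument, giving e.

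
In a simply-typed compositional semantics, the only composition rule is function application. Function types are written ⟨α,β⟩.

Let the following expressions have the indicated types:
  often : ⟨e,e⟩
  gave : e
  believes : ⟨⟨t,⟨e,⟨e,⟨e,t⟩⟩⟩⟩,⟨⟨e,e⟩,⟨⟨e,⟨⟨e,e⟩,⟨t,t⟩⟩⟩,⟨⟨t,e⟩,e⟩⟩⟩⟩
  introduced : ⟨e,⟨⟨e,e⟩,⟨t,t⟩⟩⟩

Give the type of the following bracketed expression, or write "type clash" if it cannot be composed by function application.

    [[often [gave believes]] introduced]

[gave believes]: e with ⟨⟨t,⟨e,⟨e,⟨e,t⟩⟩⟩⟩,⟨⟨e,e⟩,⟨⟨e,⟨⟨e,e⟩,⟨t,t⟩⟩⟩,⟨⟨t,e⟩,e⟩⟩⟩⟩ — neither is a function whose domain matches the other; composition fails here.

type clash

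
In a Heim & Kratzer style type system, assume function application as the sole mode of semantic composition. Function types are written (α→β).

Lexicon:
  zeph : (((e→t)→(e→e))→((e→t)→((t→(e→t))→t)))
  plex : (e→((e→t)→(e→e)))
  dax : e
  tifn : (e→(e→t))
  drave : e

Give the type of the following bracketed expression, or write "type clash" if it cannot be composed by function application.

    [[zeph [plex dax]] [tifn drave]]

((t→(e→t))→t)

[plex dax] — plex of type (e→((e→t)→(e→e))) combines with dax of type e: type ((e→t)→(e→e)).
[zeph [plex dax]] — zeph of type (((e→t)→(e→e))→((e→t)→((t→(e→t))→t))) combines with [plex dax] of type ((e→t)→(e→e)): type ((e→t)→((t→(e→t))→t)).
[tifn drave] — tifn of type (e→(e→t)) combines with drave of type e: type (e→t).
[[zeph [plex dax]] [tifn drave]] — [zeph [plex dax]] of type ((e→t)→((t→(e→t))→t)) combines with [tifn drave] of type (e→t): type ((t→(e→t))→t).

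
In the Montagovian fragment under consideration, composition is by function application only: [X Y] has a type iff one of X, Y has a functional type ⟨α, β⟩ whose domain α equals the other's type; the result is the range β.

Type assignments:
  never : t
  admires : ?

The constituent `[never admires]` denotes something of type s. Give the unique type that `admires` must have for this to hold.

⟨t, s⟩

[never admires] must have type s. The sister never has type t; that is not a function onto s, so admires must be the functor, of type ⟨t, s⟩.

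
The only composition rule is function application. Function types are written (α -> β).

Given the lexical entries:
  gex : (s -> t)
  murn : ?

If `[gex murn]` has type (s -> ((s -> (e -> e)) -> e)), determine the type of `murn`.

For [gex murn] to have type (s -> ((s -> (e -> e)) -> e)) with gex of type (s -> t), murn must be the function: murn : ((s -> t) -> (s -> ((s -> (e -> e)) -> e))).

((s -> t) -> (s -> ((s -> (e -> e)) -> e)))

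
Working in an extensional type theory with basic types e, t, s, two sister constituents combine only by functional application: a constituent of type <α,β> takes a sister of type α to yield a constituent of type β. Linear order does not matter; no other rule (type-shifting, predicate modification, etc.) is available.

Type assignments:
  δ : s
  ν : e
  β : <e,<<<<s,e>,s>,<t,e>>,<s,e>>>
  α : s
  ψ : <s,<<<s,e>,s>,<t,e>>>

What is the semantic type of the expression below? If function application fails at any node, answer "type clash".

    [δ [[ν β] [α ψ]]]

[ν β]: <e,<<<<s,e>,s>,<t,e>>,<s,e>>> applied to e yields <<<<s,e>,s>,<t,e>>,<s,e>>.
[α ψ]: <s,<<<s,e>,s>,<t,e>>> applied to s yields <<<s,e>,s>,<t,e>>.
[[ν β] [α ψ]]: <<<<s,e>,s>,<t,e>>,<s,e>> applied to <<<s,e>,s>,<t,e>> yields <s,e>.
[δ [[ν β] [α ψ]]]: <s,e> applied to s yields e.

e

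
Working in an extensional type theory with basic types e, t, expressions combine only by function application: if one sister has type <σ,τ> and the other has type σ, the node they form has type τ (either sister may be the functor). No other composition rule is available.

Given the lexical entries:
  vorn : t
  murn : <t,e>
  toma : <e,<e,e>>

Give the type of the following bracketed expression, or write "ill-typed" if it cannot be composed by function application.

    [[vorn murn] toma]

<e,e>

[vorn murn] — murn of type <t,e> combines with vorn of type t: type e.
[[vorn murn] toma] — toma of type <e,<e,e>> combines with [vorn murn] of type e: type <e,e>.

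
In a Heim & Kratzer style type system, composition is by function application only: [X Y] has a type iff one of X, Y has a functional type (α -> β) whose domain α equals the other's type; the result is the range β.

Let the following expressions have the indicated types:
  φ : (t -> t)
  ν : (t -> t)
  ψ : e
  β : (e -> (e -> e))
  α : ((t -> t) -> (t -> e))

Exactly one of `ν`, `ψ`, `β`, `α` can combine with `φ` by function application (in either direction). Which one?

ν : (t -> t) — φ needs t; ν needs t; neither fits.
ψ : e — φ needs t; ψ needs nothing (atomic); neither fits.
β : (e -> (e -> e)) — φ needs t; β needs e; neither fits.
α — combines: α : ((t -> t) -> (t -> e)) takes φ : (t -> t) as argument, giving (t -> e).

α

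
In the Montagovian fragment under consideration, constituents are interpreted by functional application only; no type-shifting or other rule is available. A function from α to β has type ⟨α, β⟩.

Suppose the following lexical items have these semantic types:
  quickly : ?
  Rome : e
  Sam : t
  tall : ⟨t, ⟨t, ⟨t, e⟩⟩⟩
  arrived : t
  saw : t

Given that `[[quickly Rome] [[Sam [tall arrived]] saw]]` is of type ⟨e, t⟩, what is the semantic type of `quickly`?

[[quickly Rome] [[Sam [tall arrived]] saw]] must have type ⟨e, t⟩. The sister [[Sam [tall arrived]] saw] has type e; that is not a function onto ⟨e, t⟩, so [quickly Rome] must be the functor, of type ⟨e, ⟨e, t⟩⟩.
[quickly Rome] must have type ⟨e, ⟨e, t⟩⟩. The sister Rome has type e; that is not a function onto ⟨e, ⟨e, t⟩⟩, so quickly must be the functor, of type ⟨e, ⟨e, ⟨e, t⟩⟩⟩.

⟨e, ⟨e, ⟨e, t⟩⟩⟩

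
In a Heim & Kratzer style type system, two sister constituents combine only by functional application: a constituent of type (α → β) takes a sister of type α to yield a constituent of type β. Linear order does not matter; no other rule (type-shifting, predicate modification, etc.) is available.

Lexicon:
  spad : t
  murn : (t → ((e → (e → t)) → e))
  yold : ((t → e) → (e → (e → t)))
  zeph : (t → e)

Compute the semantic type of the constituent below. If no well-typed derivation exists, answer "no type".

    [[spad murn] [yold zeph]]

[spad murn]: functor murn : (t → ((e → (e → t)) → e)), argument spad : t; result ((e → (e → t)) → e).
[yold zeph]: functor yold : ((t → e) → (e → (e → t))), argument zeph : (t → e); result (e → (e → t)).
[[spad murn] [yold zeph]]: functor [spad murn] : ((e → (e → t)) → e), argument [yold zeph] : (e → (e → t)); result e.

e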